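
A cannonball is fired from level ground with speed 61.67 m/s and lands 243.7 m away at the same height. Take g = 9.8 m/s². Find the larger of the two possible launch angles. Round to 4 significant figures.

70.55°

Level-ground range: R = v₀² sin(2θ)/g ⇒ sin 2θ = R g / v₀² = 243.7×9.8/61.67² = 0.6280.
2θ = arcsin(0.6280) = 38.903° or 180° − 38.903° = 141.097°.
So θ = 19.45° or θ = 70.55°.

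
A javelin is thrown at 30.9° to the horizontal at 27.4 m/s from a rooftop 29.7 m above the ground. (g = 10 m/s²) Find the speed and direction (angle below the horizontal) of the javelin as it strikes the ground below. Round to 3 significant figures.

36.7 m/s at 50.1° below the horizontal

v_x = 27.4 cos 30.9° = 23.51 m/s (constant).
|v_y| at impact = √((14.07)² + 2×10×29.7) = 28.14 m/s.
Speed = √(23.51² + 28.14²) = 36.7 m/s; angle = arctan(28.14/23.51) = 50.1° below horizontal.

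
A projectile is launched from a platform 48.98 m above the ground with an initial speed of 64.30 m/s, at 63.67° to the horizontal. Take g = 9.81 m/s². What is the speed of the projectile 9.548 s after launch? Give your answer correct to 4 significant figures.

v_x = 64.30 cos 63.67° = 28.520 m/s (constant).
v_y(t) = 64.30 sin 63.67° − g t = 57.629 − 9.81 × 9.548 = -36.037 m/s.
Speed = √(v_x² + v_y²) = √(813.39 + 1298.7) = 45.96 m/s.

45.96 m/s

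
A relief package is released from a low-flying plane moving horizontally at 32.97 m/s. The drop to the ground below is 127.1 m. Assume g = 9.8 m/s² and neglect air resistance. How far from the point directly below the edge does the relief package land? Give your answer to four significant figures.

Initial vertical velocity is zero, so the fall time comes from h = ½ g t²: t = √(2 × 127.1 / 9.8) = 5.0930 s.
Horizontal motion is uniform at 32.97 m/s, so x = 32.97 × 5.0930 = 167.9 m.

167.9 m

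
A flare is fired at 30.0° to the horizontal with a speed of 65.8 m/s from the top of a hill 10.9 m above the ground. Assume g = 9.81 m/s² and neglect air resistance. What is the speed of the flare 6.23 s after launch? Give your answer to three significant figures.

v_x = 65.8 cos 30.0° = 56.98 m/s (constant).
v_y(t) = 65.8 sin 30.0° − g t = 32.90 − 9.81 × 6.23 = -28.22 m/s.
Speed = √(v_x² + v_y²) = √(3247 + 796.4) = 63.6 m/s.

63.6 m/s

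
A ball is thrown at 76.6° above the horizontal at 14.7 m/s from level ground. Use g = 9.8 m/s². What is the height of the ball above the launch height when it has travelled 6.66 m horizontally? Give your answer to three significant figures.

9.23 m

v_x = 14.7 cos 76.6° = 3.407 m/s, v_y0 = 14.7 sin 76.6° = 14.30 m/s.
Time to reach x = 6.66 m: t = x / v_x = 6.66 / 3.407 = 1.955 s.
y = v_y0 t − ½ g t² = 14.30×1.955 − 4.900×1.955² = 9.23 m.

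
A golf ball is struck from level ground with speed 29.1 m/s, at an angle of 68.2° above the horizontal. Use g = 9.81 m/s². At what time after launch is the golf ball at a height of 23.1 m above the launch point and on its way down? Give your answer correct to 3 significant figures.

v_y0 = 29.1 sin 68.2° = 27.02 m/s.
Set y = v_y0 t − ½ g t² = 23.1: 4.905 t² − 27.02 t + 23.1 = 0.
t = [27.02 ± √(730.1 − 453.2)] / 9.81 = (27.02 ± 16.64) / 9.81, giving t = 1.06 s or t = 4.45 s.
On the way down corresponds to the larger root: t = 4.45 s.

4.45 s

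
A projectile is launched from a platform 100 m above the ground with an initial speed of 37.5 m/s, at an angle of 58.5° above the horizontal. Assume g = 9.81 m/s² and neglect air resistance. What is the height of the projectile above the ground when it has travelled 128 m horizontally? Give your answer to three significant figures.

v_x = 37.5 cos 58.5° = 19.59 m/s, v_y0 = 37.5 sin 58.5° = 31.97 m/s.
Time to reach x = 128 m: t = x / v_x = 128 / 19.59 = 6.534 s.
y = 100 + v_y0 t − ½ g t² = 100 + 31.97×6.534 − 4.905×6.534² = 99.5 m.

99.5 m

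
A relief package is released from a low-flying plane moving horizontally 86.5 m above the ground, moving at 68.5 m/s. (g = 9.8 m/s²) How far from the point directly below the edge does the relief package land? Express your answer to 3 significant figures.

288 m

Initial vertical velocity is zero, so the fall time comes from h = ½ g t²: t = √(2 × 86.5 / 9.8) = 4.202 s.
Horizontal motion is uniform at 68.5 m/s, so x = 68.5 × 4.202 = 288 m.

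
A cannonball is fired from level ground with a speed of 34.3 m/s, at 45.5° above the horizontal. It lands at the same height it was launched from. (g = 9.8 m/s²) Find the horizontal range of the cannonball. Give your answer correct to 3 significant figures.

120 m

For level ground, R = v₀² sin(2θ) / g.
sin(2 × 45.5°) = sin 91.00° = 0.9998.
R = (34.3)² × 0.9998 / 9.8 = 120 m.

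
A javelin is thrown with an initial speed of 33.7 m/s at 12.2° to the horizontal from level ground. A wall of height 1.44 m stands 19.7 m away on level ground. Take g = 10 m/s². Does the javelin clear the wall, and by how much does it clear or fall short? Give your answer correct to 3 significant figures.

Yes — it clears the wall by 1.03 m.

v_x = 33.7 cos 12.2° = 32.94 m/s; v_y0 = 33.7 sin 12.2° = 7.122 m/s.
Time to reach the wall: t = 19.7 / 32.94 = 0.5981 s.
Height at that point: y = 7.122×0.5981 − 5.000×0.5981² = 2.471 m.
That is 2.471 − 1.44 = 1.03 m above the top of the wall, so the javelin clears it.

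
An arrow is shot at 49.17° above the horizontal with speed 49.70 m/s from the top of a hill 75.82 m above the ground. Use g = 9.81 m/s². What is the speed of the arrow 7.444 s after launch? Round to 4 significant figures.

v_x = 49.70 cos 49.17° = 32.495 m/s (constant).
v_y(t) = 49.70 sin 49.17° − g t = 37.606 − 9.81 × 7.444 = -35.420 m/s.
Speed = √(v_x² + v_y²) = √(1055.9 + 1254.6) = 48.07 m/s.

48.07 m/s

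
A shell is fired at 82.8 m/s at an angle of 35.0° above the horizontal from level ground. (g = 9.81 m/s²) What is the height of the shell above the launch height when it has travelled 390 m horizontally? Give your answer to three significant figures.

v_x = 82.8 cos 35.0° = 67.83 m/s, v_y0 = 82.8 sin 35.0° = 47.49 m/s.
Time to reach x = 390 m: t = x / v_x = 390 / 67.83 = 5.750 s.
y = v_y0 t − ½ g t² = 47.49×5.750 − 4.905×5.750² = 111 m.

111 m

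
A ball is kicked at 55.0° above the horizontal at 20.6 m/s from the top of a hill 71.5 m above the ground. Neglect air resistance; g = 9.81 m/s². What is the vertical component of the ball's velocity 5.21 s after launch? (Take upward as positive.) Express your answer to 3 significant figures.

Initial vertical component: v_y0 = 20.6 sin 55.0° = 16.87 m/s.
v_y(t) = v_y0 − g t = 16.87 − 9.81 × 5.21 = -34.2 m/s.

-34.2 m/s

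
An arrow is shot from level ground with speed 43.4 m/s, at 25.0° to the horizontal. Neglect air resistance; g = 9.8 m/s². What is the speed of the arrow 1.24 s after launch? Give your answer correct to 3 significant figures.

39.8 m/s

v_x = 43.4 cos 25.0° = 39.33 m/s (constant).
v_y(t) = 43.4 sin 25.0° − g t = 18.34 − 9.8 × 1.24 = 6.188 m/s.
Speed = √(v_x² + v_y²) = √(1547 + 38.29) = 39.8 m/s.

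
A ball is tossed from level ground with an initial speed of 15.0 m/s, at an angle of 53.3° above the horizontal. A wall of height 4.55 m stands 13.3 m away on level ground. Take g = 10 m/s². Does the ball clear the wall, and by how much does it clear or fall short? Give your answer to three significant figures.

Yes — it clears the wall by 2.29 m.

v_x = 15.0 cos 53.3° = 8.964 m/s; v_y0 = 15.0 sin 53.3° = 12.03 m/s.
Time to reach the wall: t = 13.3 / 8.964 = 1.484 s.
Height at that point: y = 12.03×1.484 − 5.000×1.484² = 6.841 m.
That is 6.841 − 4.55 = 2.29 m above the top of the wall, so the ball clears it.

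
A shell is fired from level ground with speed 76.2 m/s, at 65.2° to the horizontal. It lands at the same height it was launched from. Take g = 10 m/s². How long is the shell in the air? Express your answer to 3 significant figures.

Vertical component: v_y = 76.2 sin 65.2° = 69.17 m/s.
For a projectile landing at launch height, time of flight is t = 2 v_y / g = 2 × 69.17 / 10 = 13.8 s.

13.8 s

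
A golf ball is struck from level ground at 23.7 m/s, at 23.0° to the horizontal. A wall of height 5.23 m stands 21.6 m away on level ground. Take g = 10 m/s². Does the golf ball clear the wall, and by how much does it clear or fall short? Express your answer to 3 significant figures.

v_x = 23.7 cos 23.0° = 21.82 m/s; v_y0 = 23.7 sin 23.0° = 9.260 m/s.
Time to reach the wall: t = 21.6 / 21.82 = 0.9899 s.
Height at that point: y = 9.260×0.9899 − 5.000×0.9899² = 4.267 m.
That is 5.23 − 4.267 = 0.963 m below the top of the wall, so the golf ball does not clear it.

No — it falls 0.963 m short of clearing the wall.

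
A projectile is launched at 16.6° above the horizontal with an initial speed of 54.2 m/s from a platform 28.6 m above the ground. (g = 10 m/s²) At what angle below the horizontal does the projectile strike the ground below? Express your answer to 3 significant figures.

28.7°

v_x = 54.2 cos 16.6° = 51.94 m/s.
At impact |v_y| = √(v_y0² + 2 g h) = √(15.48² + 2×10×28.6) = 28.49 m/s.
Angle below horizontal = arctan(|v_y| / v_x) = arctan(28.49 / 51.94) = 28.7°.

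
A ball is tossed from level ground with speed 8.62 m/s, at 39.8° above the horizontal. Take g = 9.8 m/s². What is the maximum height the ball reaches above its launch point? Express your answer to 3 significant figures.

1.55 m

Vertical component of launch velocity: v_y = 8.62 sin 39.8° = 5.518 m/s.
At the highest point the vertical velocity is zero, so v_y² = 2 g h_max.
h_max = (5.518)² / (2 × 9.8) = 30.45 / 19.60 = 1.55 m.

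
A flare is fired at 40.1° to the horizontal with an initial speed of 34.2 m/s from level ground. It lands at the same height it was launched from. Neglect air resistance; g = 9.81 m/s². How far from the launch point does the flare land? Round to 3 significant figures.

For level ground, R = v₀² sin(2θ) / g.
sin(2 × 40.1°) = sin 80.20° = 0.9854.
R = (34.2)² × 0.9854 / 9.81 = 117 m.

117 m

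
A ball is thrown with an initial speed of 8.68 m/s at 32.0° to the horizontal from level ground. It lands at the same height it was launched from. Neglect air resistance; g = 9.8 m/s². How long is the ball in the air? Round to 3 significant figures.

0.939 s

Vertical component: v_y = 8.68 sin 32.0° = 4.600 m/s.
For a projectile landing at launch height, time of flight is t = 2 v_y / g = 2 × 4.600 / 9.8 = 0.939 s.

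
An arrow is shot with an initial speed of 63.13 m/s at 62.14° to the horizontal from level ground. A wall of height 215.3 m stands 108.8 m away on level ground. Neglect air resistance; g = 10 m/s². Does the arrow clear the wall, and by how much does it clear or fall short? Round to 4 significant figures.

v_x = 63.13 cos 62.14° = 29.501 m/s; v_y0 = 63.13 sin 62.14° = 55.813 m/s.
Time to reach the wall: t = 108.8 / 29.501 = 3.6880 s.
Height at that point: y = 55.813×3.6880 − 5.000×3.6880² = 137.83 m.
That is 215.3 − 137.83 = 77.47 m below the top of the wall, so the arrow does not clear it.

No — it falls 77.47 m short of clearing the wall.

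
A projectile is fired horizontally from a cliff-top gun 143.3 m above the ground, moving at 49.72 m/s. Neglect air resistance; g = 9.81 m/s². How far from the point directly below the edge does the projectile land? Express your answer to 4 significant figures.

268.7 m

Initial vertical velocity is zero, so the fall time comes from h = ½ g t²: t = √(2 × 143.3 / 9.81) = 5.4051 s.
Horizontal motion is uniform at 49.72 m/s, so x = 49.72 × 5.4051 = 268.7 m.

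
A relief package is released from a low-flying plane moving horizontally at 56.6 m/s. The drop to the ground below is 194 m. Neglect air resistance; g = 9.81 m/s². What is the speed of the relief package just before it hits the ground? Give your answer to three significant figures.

83.7 m/s

Fall time: t = √(2 × 194 / 9.81) = 6.289 s.
At impact: v_x = 56.6 m/s (unchanged), v_y = g t = 9.81 × 6.289 = 61.70 m/s.
Speed = √(v_x² + v_y²) = √(3204 + 3807) = 83.7 m/s.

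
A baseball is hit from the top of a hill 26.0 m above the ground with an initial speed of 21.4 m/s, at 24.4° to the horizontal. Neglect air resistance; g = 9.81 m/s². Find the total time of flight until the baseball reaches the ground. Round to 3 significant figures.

3.37 s

Vertical component: v_y = 21.4 sin 24.4° = 8.840 m/s.
Taking up as positive with launch at y = 26.0 m, landing at y = 0: 0 = 26.0 + 8.840 t − ½(9.81) t².
Solving 4.905 t² − 8.840 t − 26.0 = 0 gives t = [8.840 + √(8.840² + 4·4.905·26.0)] / 9.810 = 3.37 s.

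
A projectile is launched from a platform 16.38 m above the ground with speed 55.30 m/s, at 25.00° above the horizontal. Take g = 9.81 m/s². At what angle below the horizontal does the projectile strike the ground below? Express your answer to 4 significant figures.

v_x = 55.30 cos 25.00° = 50.119 m/s.
At impact |v_y| = √(v_y0² + 2 g h) = √(23.371² + 2×9.81×16.38) = 29.455 m/s.
Angle below horizontal = arctan(|v_y| / v_x) = arctan(29.455 / 50.119) = 30.44°.

30.44°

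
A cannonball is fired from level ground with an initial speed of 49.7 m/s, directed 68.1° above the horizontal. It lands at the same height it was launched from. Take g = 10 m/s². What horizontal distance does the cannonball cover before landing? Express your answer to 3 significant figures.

171 m

For level ground, R = v₀² sin(2θ) / g.
sin(2 × 68.1°) = sin 136.2° = 0.6921.
R = (49.7)² × 0.6921 / 10 = 171 m.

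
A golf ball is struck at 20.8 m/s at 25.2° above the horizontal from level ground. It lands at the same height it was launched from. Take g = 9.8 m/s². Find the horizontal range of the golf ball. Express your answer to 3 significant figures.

34.0 m

For level ground, R = v₀² sin(2θ) / g.
sin(2 × 25.2°) = sin 50.40° = 0.7705.
R = (20.8)² × 0.7705 / 9.8 = 34.0 m.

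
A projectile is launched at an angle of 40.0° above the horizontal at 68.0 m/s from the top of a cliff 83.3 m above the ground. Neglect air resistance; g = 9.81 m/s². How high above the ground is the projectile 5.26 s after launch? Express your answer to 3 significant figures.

v_y0 = 68.0 sin 40.0° = 43.71 m/s.
y(t) = 83.3 + v_y0 t − ½ g t² = 83.3 + 43.71×5.26 − ½×9.81×5.26² = 178 m.

178 m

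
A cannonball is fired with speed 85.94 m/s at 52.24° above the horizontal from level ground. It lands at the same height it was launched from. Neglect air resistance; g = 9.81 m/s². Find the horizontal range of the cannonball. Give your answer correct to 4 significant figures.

Components: v_x = 85.94 cos 52.24° = 52.626 m/s, v_y = 85.94 sin 52.24° = 67.943 m/s.
Time of flight (same landing height): t = 2 v_y / g = 2 × 67.943 / 9.81 = 13.852 s.
Range: R = v_x · t = 52.626 × 13.852 = 729.0 m.

729.0 m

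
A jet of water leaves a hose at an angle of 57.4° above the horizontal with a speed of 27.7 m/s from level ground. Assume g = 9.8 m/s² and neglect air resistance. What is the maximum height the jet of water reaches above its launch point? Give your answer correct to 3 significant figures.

27.8 m

Vertical component of launch velocity: v_y = 27.7 sin 57.4° = 23.34 m/s.
At the highest point the vertical velocity is zero, so v_y² = 2 g h_max.
h_max = (23.34)² / (2 × 9.8) = 544.8 / 19.60 = 27.8 m.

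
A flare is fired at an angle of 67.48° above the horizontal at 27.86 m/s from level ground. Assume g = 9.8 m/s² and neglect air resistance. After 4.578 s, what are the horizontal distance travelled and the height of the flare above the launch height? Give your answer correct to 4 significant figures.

v_x = 27.86 cos 67.48° = 10.671 m/s; v_y0 = 27.86 sin 67.48° = 25.736 m/s.
x = v_x t = 10.671 × 4.578 = 48.85 m.
y = v_y0 t − ½ g t² = 25.736×4.578 − 4.900×4.578² = 15.12 m.

x = 48.85 m, y = 15.12 m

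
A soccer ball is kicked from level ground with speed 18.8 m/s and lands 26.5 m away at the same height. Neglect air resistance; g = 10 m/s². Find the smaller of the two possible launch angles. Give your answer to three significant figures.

Level-ground range: R = v₀² sin(2θ)/g ⇒ sin 2θ = R g / v₀² = 26.5×10/18.8² = 0.7498.
2θ = arcsin(0.7498) = 48.57° or 180° − 48.57° = 131.43°.
So θ = 24.3° or θ = 65.7°.

24.3°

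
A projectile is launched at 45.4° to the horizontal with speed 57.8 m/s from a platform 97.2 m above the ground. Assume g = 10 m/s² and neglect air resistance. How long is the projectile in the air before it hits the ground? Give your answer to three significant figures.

10.1 s

Vertical component: v_y = 57.8 sin 45.4° = 41.16 m/s.
Taking up as positive with launch at y = 97.2 m, landing at y = 0: 0 = 97.2 + 41.16 t − ½(10) t².
Solving 5.000 t² − 41.16 t − 97.2 = 0 gives t = [41.16 + √(41.16² + 4·5.000·97.2)] / 10.00 = 10.1 s.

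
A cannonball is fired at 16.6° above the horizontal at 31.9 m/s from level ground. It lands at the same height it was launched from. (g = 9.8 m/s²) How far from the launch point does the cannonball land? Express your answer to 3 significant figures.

56.9 m

Components: v_x = 31.9 cos 16.6° = 30.57 m/s, v_y = 31.9 sin 16.6° = 9.113 m/s.
Time of flight (same landing height): t = 2 v_y / g = 2 × 9.113 / 9.8 = 1.860 s.
Range: R = v_x · t = 30.57 × 1.860 = 56.9 m.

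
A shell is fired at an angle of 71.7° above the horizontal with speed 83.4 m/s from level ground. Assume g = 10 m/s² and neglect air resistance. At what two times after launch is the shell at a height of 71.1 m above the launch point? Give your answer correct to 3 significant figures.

v_y0 = 83.4 sin 71.7° = 79.18 m/s.
Set y = v_y0 t − ½ g t² = 71.1: 5.000 t² − 79.18 t + 71.1 = 0.
t = [79.18 ± √(6269 − 1422)] / 10 = (79.18 ± 69.62) / 10, giving t = 0.956 s or t = 14.9 s.
So the shell is at 71.1 m at t = 0.956 s (rising) and t = 14.9 s (falling).

0.956 s and 14.9 s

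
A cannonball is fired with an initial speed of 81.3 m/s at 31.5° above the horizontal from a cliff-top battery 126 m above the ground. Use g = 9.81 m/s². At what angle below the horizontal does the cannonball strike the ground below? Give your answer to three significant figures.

43.3°

v_x = 81.3 cos 31.5° = 69.32 m/s.
At impact |v_y| = √(v_y0² + 2 g h) = √(42.48² + 2×9.81×126) = 65.40 m/s.
Angle below horizontal = arctan(|v_y| / v_x) = arctan(65.40 / 69.32) = 43.3°.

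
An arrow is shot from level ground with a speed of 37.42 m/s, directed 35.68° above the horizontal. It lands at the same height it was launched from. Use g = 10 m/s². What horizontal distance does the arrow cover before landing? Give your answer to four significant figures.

For level ground, R = v₀² sin(2θ) / g.
sin(2 × 35.68°) = sin 71.360° = 0.9475.
R = (37.42)² × 0.9475 / 10 = 132.7 m.

132.7 m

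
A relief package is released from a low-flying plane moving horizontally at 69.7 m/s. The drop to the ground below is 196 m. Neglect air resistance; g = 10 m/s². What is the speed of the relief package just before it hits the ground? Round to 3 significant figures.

93.7 m/s

Fall time: t = √(2 × 196 / 10) = 6.261 s.
At impact: v_x = 69.7 m/s (unchanged), v_y = g t = 10 × 6.261 = 62.61 m/s.
Speed = √(v_x² + v_y²) = √(4858 + 3920) = 93.7 m/s.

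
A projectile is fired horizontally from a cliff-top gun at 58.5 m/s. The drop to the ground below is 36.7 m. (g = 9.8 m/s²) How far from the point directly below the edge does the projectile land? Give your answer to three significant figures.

160 m

Initial vertical velocity is zero, so the fall time comes from h = ½ g t²: t = √(2 × 36.7 / 9.8) = 2.737 s.
Horizontal motion is uniform at 58.5 m/s, so x = 58.5 × 2.737 = 160 m.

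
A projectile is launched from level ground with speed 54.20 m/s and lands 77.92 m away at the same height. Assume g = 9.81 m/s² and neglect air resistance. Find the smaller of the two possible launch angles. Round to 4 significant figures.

Level-ground range: R = v₀² sin(2θ)/g ⇒ sin 2θ = R g / v₀² = 77.92×9.81/54.20² = 0.2602.
2θ = arcsin(0.2602) = 15.082° or 180° − 15.082° = 164.918°.
So θ = 7.541° or θ = 82.46°.

7.541°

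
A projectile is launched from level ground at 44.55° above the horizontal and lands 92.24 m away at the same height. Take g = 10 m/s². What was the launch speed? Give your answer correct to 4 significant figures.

On level ground, R = v₀² sin(2θ) / g, so v₀ = √(R g / sin 2θ).
sin(2 × 44.55°) = 0.9999.
v₀ = √(92.24 × 10 / 0.9999) = √922.49 = 30.37 m/s.

30.37 m/s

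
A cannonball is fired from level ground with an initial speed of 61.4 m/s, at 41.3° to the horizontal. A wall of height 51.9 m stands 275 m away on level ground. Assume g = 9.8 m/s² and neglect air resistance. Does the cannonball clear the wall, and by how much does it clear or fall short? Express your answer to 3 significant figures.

v_x = 61.4 cos 41.3° = 46.13 m/s; v_y0 = 61.4 sin 41.3° = 40.52 m/s.
Time to reach the wall: t = 275 / 46.13 = 5.961 s.
Height at that point: y = 40.52×5.961 − 4.900×5.961² = 67.43 m.
That is 67.43 − 51.9 = 15.5 m above the top of the wall, so the cannonball clears it.

Yes — it clears the wall by 15.5 m.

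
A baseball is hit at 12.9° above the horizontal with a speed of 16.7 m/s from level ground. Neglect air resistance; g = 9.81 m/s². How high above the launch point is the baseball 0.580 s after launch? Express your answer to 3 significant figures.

0.512 m

v_y0 = 16.7 sin 12.9° = 3.728 m/s.
y(t) = v_y0 t − ½ g t² = 3.728×0.580 − 4.905×0.580² = 0.512 m.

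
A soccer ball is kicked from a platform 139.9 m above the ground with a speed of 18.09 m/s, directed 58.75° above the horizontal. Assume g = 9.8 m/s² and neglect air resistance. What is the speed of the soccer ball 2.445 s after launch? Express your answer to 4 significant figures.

v_x = 18.09 cos 58.75° = 9.3846 m/s (constant).
v_y(t) = 18.09 sin 58.75° − g t = 15.465 − 9.8 × 2.445 = -8.4960 m/s.
Speed = √(v_x² + v_y²) = √(88.071 + 72.182) = 12.66 m/s.

12.66 m/s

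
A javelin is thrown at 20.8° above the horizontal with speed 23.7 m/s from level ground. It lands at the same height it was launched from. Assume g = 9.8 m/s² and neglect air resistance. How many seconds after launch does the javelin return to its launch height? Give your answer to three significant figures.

1.72 s

Vertical component: v_y = 23.7 sin 20.8° = 8.416 m/s.
For a projectile landing at launch height, time of flight is t = 2 v_y / g = 2 × 8.416 / 9.8 = 1.72 s.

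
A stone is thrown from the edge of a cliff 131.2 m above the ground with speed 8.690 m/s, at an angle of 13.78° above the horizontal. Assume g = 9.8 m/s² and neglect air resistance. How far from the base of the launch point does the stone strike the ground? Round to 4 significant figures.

Components: v_x = 8.690 cos 13.78° = 8.4399 m/s, v_y = 8.690 sin 13.78° = 2.0699 m/s.
Vertical: 0 = 131.2 + 2.0699 t − ½(9.8) t² ⇒ 4.900 t² − 2.0699 t − 131.2 = 0.
t = [2.0699 + √(4.2845 + 2571.5)] / 9.800 = 5.3900 s.
Horizontal: R = v_x · t = 8.4399 × 5.3900 = 45.49 m.

45.49 m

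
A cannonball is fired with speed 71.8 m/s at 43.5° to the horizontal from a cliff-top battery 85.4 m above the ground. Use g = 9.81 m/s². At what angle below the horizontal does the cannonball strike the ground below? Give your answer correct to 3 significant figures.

v_x = 71.8 cos 43.5° = 52.08 m/s.
At impact |v_y| = √(v_y0² + 2 g h) = √(49.42² + 2×9.81×85.4) = 64.17 m/s.
Angle below horizontal = arctan(|v_y| / v_x) = arctan(64.17 / 52.08) = 50.9°.

50.9°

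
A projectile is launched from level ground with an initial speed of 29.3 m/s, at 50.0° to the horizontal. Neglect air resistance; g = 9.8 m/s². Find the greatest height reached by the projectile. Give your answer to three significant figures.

25.7 m

Vertical component of launch velocity: v_y = 29.3 sin 50.0° = 22.45 m/s.
At the highest point the vertical velocity is zero, so v_y² = 2 g h_max.
h_max = (22.45)² / (2 × 9.8) = 504.0 / 19.60 = 25.7 m.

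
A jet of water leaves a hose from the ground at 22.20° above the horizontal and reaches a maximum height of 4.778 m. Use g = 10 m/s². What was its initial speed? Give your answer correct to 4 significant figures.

25.87 m/s

At maximum height v_y = 0, so (v₀ sin θ)² = 2 g H.
v₀ sin 22.20° = √(2 × 10 × 4.778) = 9.7755 m/s.
v₀ = 9.7755 / sin 22.20° = 9.7755 / 0.3778 = 25.87 m/s.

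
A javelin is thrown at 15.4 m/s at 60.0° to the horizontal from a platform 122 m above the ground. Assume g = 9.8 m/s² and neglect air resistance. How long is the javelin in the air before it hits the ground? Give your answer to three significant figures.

6.53 s

Vertical component: v_y = 15.4 sin 60.0° = 13.34 m/s.
Taking up as positive with launch at y = 122 m, landing at y = 0: 0 = 122 + 13.34 t − ½(9.8) t².
Solving 4.900 t² − 13.34 t − 122 = 0 gives t = [13.34 + √(13.34² + 4·4.900·122)] / 9.800 = 6.53 s.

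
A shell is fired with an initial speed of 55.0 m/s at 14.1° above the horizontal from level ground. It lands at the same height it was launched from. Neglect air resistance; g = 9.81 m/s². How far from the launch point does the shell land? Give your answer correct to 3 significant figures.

146 m

For level ground, R = v₀² sin(2θ) / g.
sin(2 × 14.1°) = sin 28.20° = 0.4726.
R = (55.0)² × 0.4726 / 9.81 = 146 m.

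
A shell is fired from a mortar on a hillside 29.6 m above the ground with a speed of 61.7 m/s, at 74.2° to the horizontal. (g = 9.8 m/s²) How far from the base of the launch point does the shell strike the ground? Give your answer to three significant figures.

Components: v_x = 61.7 cos 74.2° = 16.80 m/s, v_y = 61.7 sin 74.2° = 59.37 m/s.
Vertical: 0 = 29.6 + 59.37 t − ½(9.8) t² ⇒ 4.900 t² − 59.37 t − 29.6 = 0.
t = [59.37 + √(3525 + 580.2)] / 9.800 = 12.60 s.
Horizontal: R = v_x · t = 16.80 × 12.60 = 212 m.

212 m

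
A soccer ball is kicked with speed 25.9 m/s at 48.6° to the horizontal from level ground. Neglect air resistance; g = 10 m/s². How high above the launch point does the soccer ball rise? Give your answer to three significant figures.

18.9 m

Vertical component of launch velocity: v_y = 25.9 sin 48.6° = 19.43 m/s.
At the highest point the vertical velocity is zero, so v_y² = 2 g h_max.
h_max = (19.43)² / (2 × 10) = 377.5 / 20.00 = 18.9 m.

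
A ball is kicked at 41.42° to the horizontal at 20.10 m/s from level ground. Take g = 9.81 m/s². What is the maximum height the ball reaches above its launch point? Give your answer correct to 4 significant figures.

9.013 m

Vertical component of launch velocity: v_y = 20.10 sin 41.42° = 13.298 m/s.
At the highest point the vertical velocity is zero, so v_y² = 2 g h_max.
h_max = (13.298)² / (2 × 9.81) = 176.84 / 19.62 = 9.013 m.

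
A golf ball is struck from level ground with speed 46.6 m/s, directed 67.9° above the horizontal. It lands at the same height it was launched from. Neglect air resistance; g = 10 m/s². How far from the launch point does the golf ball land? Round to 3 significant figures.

151 m

For level ground, R = v₀² sin(2θ) / g.
sin(2 × 67.9°) = sin 135.8° = 0.6972.
R = (46.6)² × 0.6972 / 10 = 151 m.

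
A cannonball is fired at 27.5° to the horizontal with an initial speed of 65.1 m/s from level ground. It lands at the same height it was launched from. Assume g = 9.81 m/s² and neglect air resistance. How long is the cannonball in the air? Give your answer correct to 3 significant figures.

Vertical component: v_y = 65.1 sin 27.5° = 30.06 m/s.
For a projectile landing at launch height, time of flight is t = 2 v_y / g = 2 × 30.06 / 9.81 = 6.13 s.

6.13 s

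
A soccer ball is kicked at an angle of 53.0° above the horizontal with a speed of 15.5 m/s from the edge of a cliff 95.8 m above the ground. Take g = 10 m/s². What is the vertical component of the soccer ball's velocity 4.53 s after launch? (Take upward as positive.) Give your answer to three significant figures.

-32.9 m/s

Initial vertical component: v_y0 = 15.5 sin 53.0° = 12.38 m/s.
v_y(t) = v_y0 − g t = 12.38 − 10 × 4.53 = -32.9 m/s.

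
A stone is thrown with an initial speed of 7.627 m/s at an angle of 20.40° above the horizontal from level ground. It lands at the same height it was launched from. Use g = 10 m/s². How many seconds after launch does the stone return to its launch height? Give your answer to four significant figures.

0.5317 s

Vertical component: v_y = 7.627 sin 20.40° = 2.6586 m/s.
For a projectile landing at launch height, time of flight is t = 2 v_y / g = 2 × 2.6586 / 10 = 0.5317 s.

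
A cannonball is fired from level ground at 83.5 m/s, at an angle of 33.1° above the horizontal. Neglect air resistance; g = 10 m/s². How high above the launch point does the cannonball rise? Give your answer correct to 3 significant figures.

Vertical component of launch velocity: v_y = 83.5 sin 33.1° = 45.60 m/s.
At the highest point the vertical velocity is zero, so v_y² = 2 g h_max.
h_max = (45.60)² / (2 × 10) = 2079 / 20.00 = 104 m.

104 m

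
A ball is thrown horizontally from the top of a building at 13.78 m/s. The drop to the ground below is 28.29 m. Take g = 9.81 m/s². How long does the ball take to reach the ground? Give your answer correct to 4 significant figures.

The horizontal speed doesn't affect the fall. With v_y0 = 0, h = ½ g t².
t = √(2 × 28.29 / 9.81) = √5.7676 = 2.402 s.

2.402 s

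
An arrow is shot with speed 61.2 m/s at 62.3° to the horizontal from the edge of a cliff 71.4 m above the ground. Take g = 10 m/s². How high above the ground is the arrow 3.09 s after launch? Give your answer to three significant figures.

191 m

v_y0 = 61.2 sin 62.3° = 54.19 m/s.
y(t) = 71.4 + v_y0 t − ½ g t² = 71.4 + 54.19×3.09 − ½×10×3.09² = 191 m.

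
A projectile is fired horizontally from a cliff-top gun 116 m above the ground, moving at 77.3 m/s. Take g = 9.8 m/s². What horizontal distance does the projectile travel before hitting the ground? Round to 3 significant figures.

376 m

Initial vertical velocity is zero, so the fall time comes from h = ½ g t²: t = √(2 × 116 / 9.8) = 4.866 s.
Horizontal motion is uniform at 77.3 m/s, so x = 77.3 × 4.866 = 376 m.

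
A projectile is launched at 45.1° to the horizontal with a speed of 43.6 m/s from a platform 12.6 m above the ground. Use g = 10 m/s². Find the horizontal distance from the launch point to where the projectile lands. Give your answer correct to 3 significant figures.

202 m

Components: v_x = 43.6 cos 45.1° = 30.78 m/s, v_y = 43.6 sin 45.1° = 30.88 m/s.
Vertical: 0 = 12.6 + 30.88 t − ½(10) t² ⇒ 5.000 t² − 30.88 t − 12.6 = 0.
t = [30.88 + √(953.6 + 252.0)] / 10.00 = 6.560 s.
Horizontal: R = v_x · t = 30.78 × 6.560 = 202 m.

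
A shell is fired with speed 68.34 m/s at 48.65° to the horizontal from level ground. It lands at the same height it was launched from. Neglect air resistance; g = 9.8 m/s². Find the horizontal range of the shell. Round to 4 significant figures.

Components: v_x = 68.34 cos 48.65° = 45.149 m/s, v_y = 68.34 sin 48.65° = 51.302 m/s.
Time of flight (same landing height): t = 2 v_y / g = 2 × 51.302 / 9.8 = 10.470 s.
Range: R = v_x · t = 45.149 × 10.470 = 472.7 m.

472.7 m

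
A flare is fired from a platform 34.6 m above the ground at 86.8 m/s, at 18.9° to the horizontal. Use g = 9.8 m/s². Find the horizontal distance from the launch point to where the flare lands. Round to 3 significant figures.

Components: v_x = 86.8 cos 18.9° = 82.12 m/s, v_y = 86.8 sin 18.9° = 28.12 m/s.
Vertical: 0 = 34.6 + 28.12 t − ½(9.8) t² ⇒ 4.900 t² − 28.12 t − 34.6 = 0.
t = [28.12 + √(790.7 + 678.2)] / 9.800 = 6.780 s.
Horizontal: R = v_x · t = 82.12 × 6.780 = 557 m.

557 m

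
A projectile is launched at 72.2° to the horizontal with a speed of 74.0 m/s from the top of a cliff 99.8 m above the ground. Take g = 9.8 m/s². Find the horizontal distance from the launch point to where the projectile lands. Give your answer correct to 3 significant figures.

Components: v_x = 74.0 cos 72.2° = 22.62 m/s, v_y = 74.0 sin 72.2° = 70.46 m/s.
Vertical: 0 = 99.8 + 70.46 t − ½(9.8) t² ⇒ 4.900 t² − 70.46 t − 99.8 = 0.
t = [70.46 + √(4965 + 1956)] / 9.800 = 15.68 s.
Horizontal: R = v_x · t = 22.62 × 15.68 = 355 m.

355 m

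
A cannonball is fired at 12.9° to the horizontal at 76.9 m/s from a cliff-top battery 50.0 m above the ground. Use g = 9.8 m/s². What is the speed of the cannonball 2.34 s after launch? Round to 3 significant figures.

75.2 m/s

v_x = 76.9 cos 12.9° = 74.96 m/s (constant).
v_y(t) = 76.9 sin 12.9° − g t = 17.17 − 9.8 × 2.34 = -5.762 m/s.
Speed = √(v_x² + v_y²) = √(5619 + 33.20) = 75.2 m/s.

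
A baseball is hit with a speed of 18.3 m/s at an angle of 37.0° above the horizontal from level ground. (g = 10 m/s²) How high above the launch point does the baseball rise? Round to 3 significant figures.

6.06 m

Vertical component of launch velocity: v_y = 18.3 sin 37.0° = 11.01 m/s.
At the highest point the vertical velocity is zero, so v_y² = 2 g h_max.
h_max = (11.01)² / (2 × 10) = 121.2 / 20.00 = 6.06 m.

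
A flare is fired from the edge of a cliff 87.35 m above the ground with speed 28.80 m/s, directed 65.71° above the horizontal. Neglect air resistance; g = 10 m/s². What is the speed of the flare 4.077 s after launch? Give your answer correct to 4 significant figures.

v_x = 28.80 cos 65.71° = 11.847 m/s (constant).
v_y(t) = 28.80 sin 65.71° − g t = 26.250 − 10 × 4.077 = -14.520 m/s.
Speed = √(v_x² + v_y²) = √(140.35 + 210.83) = 18.74 m/s.

18.74 m/s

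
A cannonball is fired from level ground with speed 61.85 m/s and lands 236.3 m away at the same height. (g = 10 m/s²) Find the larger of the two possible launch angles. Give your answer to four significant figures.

70.93°

Level-ground range: R = v₀² sin(2θ)/g ⇒ sin 2θ = R g / v₀² = 236.3×10/61.85² = 0.6177.
2θ = arcsin(0.6177) = 38.148° or 180° − 38.148° = 141.852°.
So θ = 19.07° or θ = 70.93°.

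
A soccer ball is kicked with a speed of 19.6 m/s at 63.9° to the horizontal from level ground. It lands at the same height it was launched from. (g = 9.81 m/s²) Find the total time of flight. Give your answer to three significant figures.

3.59 s

Vertical component: v_y = 19.6 sin 63.9° = 17.60 m/s.
For a projectile landing at launch height, time of flight is t = 2 v_y / g = 2 × 17.60 / 9.81 = 3.59 s.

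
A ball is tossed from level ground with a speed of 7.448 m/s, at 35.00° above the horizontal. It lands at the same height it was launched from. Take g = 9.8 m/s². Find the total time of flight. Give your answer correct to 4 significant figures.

Vertical component: v_y = 7.448 sin 35.00° = 4.2720 m/s.
For a projectile landing at launch height, time of flight is t = 2 v_y / g = 2 × 4.2720 / 9.8 = 0.8718 s.

0.8718 s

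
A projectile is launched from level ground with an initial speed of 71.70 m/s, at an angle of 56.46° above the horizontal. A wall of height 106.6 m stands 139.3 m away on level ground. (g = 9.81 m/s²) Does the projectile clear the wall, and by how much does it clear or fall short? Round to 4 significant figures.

Yes — it clears the wall by 42.89 m.

v_x = 71.70 cos 56.46° = 39.616 m/s; v_y0 = 71.70 sin 56.46° = 59.762 m/s.
Time to reach the wall: t = 139.3 / 39.616 = 3.5163 s.
Height at that point: y = 59.762×3.5163 − 4.905×3.5163² = 149.49 m.
That is 149.49 − 106.6 = 42.89 m above the top of the wall, so the projectile clears it.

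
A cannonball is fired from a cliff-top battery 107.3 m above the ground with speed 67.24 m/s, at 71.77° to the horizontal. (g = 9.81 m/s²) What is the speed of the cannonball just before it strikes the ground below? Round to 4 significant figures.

v_x = 67.24 cos 71.77° = 21.035 m/s is unchanged throughout.
For the vertical component, v_y² = v_y0² + 2 g h = (63.865)² + 2×9.81×107.3 = 6184.0, so |v_y| = 78.638 m/s.
Impact speed = √(v_x² + v_y²) = √(442.47 + 6184.0) = 81.40 m/s.

81.40 m/s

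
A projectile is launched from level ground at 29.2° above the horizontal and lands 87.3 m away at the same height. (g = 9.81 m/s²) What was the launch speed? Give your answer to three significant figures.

On level ground, R = v₀² sin(2θ) / g, so v₀ = √(R g / sin 2θ).
sin(2 × 29.2°) = 0.8517.
v₀ = √(87.3 × 9.81 / 0.8517) = √1006 = 31.7 m/s.

31.7 m/s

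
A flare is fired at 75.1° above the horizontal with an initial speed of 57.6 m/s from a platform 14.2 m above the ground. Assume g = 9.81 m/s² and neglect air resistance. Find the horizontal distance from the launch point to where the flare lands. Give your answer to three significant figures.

172 m

Components: v_x = 57.6 cos 75.1° = 14.81 m/s, v_y = 57.6 sin 75.1° = 55.66 m/s.
Vertical: 0 = 14.2 + 55.66 t − ½(9.81) t² ⇒ 4.905 t² − 55.66 t − 14.2 = 0.
t = [55.66 + √(3098 + 278.6)] / 9.810 = 11.60 s.
Horizontal: R = v_x · t = 14.81 × 11.60 = 172 m.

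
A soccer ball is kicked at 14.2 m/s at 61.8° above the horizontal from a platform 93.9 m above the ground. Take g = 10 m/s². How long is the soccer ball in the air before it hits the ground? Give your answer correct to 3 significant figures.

5.76 s

Vertical component: v_y = 14.2 sin 61.8° = 12.51 m/s.
Taking up as positive with launch at y = 93.9 m, landing at y = 0: 0 = 93.9 + 12.51 t − ½(10) t².
Solving 5.000 t² − 12.51 t − 93.9 = 0 gives t = [12.51 + √(12.51² + 4·5.000·93.9)] / 10.00 = 5.76 s.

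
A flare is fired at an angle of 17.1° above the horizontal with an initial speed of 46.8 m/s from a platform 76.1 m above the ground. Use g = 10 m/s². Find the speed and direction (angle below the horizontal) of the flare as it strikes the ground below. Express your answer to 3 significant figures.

60.9 m/s at 42.8° below the horizontal

v_x = 46.8 cos 17.1° = 44.73 m/s (constant).
|v_y| at impact = √((13.76)² + 2×10×76.1) = 41.37 m/s.
Speed = √(44.73² + 41.37²) = 60.9 m/s; angle = arctan(41.37/44.73) = 42.8° below horizontal.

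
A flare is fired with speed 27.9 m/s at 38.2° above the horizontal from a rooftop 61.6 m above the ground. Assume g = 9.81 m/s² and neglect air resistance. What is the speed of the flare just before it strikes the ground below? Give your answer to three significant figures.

44.6 m/s

v_x = 27.9 cos 38.2° = 21.93 m/s is unchanged throughout.
For the vertical component, v_y² = v_y0² + 2 g h = (17.25)² + 2×9.81×61.6 = 1506, so |v_y| = 38.81 m/s.
Impact speed = √(v_x² + v_y²) = √(480.9 + 1506) = 44.6 m/s.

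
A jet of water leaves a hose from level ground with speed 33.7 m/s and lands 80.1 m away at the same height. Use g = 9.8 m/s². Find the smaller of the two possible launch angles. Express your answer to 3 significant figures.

21.9°

Level-ground range: R = v₀² sin(2θ)/g ⇒ sin 2θ = R g / v₀² = 80.1×9.8/33.7² = 0.6912.
2θ = arcsin(0.6912) = 43.73° or 180° − 43.73° = 136.27°.
So θ = 21.9° or θ = 68.1°.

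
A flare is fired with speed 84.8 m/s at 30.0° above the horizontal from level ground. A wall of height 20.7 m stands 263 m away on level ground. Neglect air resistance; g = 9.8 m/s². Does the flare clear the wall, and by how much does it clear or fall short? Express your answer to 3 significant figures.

v_x = 84.8 cos 30.0° = 73.44 m/s; v_y0 = 84.8 sin 30.0° = 42.40 m/s.
Time to reach the wall: t = 263 / 73.44 = 3.581 s.
Height at that point: y = 42.40×3.581 − 4.900×3.581² = 89.00 m.
That is 89.00 − 20.7 = 68.3 m above the top of the wall, so the flare clears it.

Yes — it clears the wall by 68.3 m.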